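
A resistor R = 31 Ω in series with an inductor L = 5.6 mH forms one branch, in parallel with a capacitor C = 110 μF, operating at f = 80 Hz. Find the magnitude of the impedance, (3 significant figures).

16.3 Ω

ω = 2πf = 502.7 rad/s
X_L = ωL = 2.81 Ω
X_C = 1/(ωC) = 18.1 Ω
Branch 1 (R+jX_L): Z₁ = 31.0 + j2.81 Ω, |Z₁| = 31.1 Ω
Branch 2 (−jX_C): Z₂ = −j18.1 Ω
Parallel: Z = Z₁Z₂/(Z₁+Z₂), |Z| = 16.3 Ω, ∠Z = -58.6°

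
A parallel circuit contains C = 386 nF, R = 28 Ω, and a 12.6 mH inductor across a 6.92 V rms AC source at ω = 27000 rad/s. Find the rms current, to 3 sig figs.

X_L = ωL = 340 Ω
X_C = 1/(ωC) = 96.0 Ω
Parallel: admittances add. Y = 1/R + 1/(jωL) + jωC
Y = (0.0357 + j0.00748) S
|Y| = 0.0365 S → |Z| = 1/|Y| = 27.4 Ω, ∠Z = −∠Y = -11.8°
I = V/|Z| = 6.92/27.4 = 253 mA

253 mA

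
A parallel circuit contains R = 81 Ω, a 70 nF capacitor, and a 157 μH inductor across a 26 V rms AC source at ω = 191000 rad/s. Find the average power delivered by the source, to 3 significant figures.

X_L = ωL = 30.0 Ω
X_C = 1/(ωC) = 74.8 Ω
Parallel: admittances add. Y = 1/R + 1/(jωL) + jωC
Y = (0.0123 − j0.0200) S
|Y| = 0.0235 S → |Z| = 1/|Y| = 42.6 Ω, ∠Z = −∠Y = 58.3°
I = V/|Z| = 611 mA
P = VI cos φ = 26 × 0.611 × cos(58.3°) = 8.35 W

8.35 W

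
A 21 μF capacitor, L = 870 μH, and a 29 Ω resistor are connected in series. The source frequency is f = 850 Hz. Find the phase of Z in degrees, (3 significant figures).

ω = 2πf = 5341 rad/s
X_L = ωL = 4.65 Ω
X_C = 1/(ωC) = 8.92 Ω
Net reactance X = X_L − X_C = -4.27 Ω
Z = 29.0 − j4.27 Ω
|Z| = √(29.0² + 4.27²) = 29.3 Ω
∠Z = arctan(-4.27/29.0) = -8.38°

-8.38°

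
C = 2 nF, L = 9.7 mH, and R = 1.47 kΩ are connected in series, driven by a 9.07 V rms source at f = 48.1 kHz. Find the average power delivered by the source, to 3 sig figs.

ω = 2πf = 302200 rad/s
X_L = ωL = 2930 Ω
X_C = 1/(ωC) = 1650 Ω
Net reactance X = X_L − X_C = 1280 Ω
Z = 1470 + j1280 Ω
|Z| = √(1470² + 1280²) = 1950 Ω
∠Z = arctan(1280/1470) = 41.0°
I = V/|Z| = 4.66 mA
P = VI cos φ = 9.07 × 0.00466 × cos(41.0°) = 31.9 mW

31.9 mW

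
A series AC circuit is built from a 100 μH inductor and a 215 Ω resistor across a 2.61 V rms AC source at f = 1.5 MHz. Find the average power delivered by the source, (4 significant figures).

1.567 mW

ω = 2πf = 9.425e+06 rad/s
X_L = ωL = 942.5 Ω
Z = 215.0 + j942.5 Ω
|Z| = √(215.0² + 942.5²) = 966.7 Ω
∠Z = arctan(942.5/215.0) = 77.15°
I = V/|Z| = 2.700 mA
P = VI cos φ = 2.61 × 0.002700 × cos(77.15°) = 1.567 mW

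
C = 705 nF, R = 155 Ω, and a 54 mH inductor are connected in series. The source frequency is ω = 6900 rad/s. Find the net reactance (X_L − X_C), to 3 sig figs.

167 Ω

X_L = ωL = 373 Ω
X_C = 1/(ωC) = 206 Ω
X = 373 − 206 = 167 Ω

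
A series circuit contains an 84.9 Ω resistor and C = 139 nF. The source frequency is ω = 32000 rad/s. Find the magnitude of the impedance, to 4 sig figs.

X_C = 1/(ωC) = 224.8 Ω
Z = 84.90 − j224.8 Ω
|Z| = √(84.90² + 224.8²) = 240.3 Ω

240.3 Ω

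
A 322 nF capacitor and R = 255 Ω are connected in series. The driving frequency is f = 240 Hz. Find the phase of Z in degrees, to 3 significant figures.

-82.9°

ω = 2πf = 1508 rad/s
X_C = 1/(ωC) = 2060 Ω
Z = 255 − j2060 Ω
|Z| = √(255² + 2060²) = 2080 Ω
∠Z = arctan(-2060/255) = -82.9°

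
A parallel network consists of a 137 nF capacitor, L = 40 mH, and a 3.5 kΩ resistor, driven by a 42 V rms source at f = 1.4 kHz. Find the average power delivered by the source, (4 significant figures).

504.0 mW

ω = 2πf = 8796 rad/s
X_L = ωL = 351.9 Ω
X_C = 1/(ωC) = 829.8 Ω
Parallel: admittances add. Y = 1/R + 1/(jωL) + jωC
Y = (0.0002857 − j0.001637) S
|Y| = 0.001662 S → |Z| = 1/|Y| = 601.8 Ω, ∠Z = −∠Y = 80.10°
I = V/|Z| = 69.79 mA
P = VI cos φ = 42 × 0.06979 × cos(80.10°) = 504.0 mW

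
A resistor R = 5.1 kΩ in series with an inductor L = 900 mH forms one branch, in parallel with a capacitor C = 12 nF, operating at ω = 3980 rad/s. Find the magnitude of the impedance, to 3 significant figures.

7210 Ω

X_L = ωL = 3580 Ω
X_C = 1/(ωC) = 20900 Ω
Branch 1 (R+jX_L): Z₁ = 5100 + j3580 Ω, |Z₁| = 6230 Ω
Branch 2 (−jX_C): Z₂ = −j20900 Ω
Parallel: Z = Z₁Z₂/(Z₁+Z₂), |Z| = 7210 Ω, ∠Z = 18.7°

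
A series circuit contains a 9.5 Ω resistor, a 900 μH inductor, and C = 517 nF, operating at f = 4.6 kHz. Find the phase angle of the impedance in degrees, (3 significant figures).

-76.9°

ω = 2πf = 28900 rad/s
X_L = ωL = 26.0 Ω
X_C = 1/(ωC) = 66.9 Ω
Net reactance X = X_L − X_C = -40.9 Ω
Z = 9.50 − j40.9 Ω
|Z| = √(9.50² + 40.9²) = 42.0 Ω
∠Z = arctan(-40.9/9.50) = -76.9°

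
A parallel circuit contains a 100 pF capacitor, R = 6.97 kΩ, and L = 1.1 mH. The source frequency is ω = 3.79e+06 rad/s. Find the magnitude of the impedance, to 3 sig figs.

5000 Ω

X_L = ωL = 4170 Ω
X_C = 1/(ωC) = 2640 Ω
Parallel: admittances add. Y = 1/R + 1/(jωL) + jωC
Y = (0.000143 + j0.000139) S
|Y| = 0.000200 S → |Z| = 1/|Y| = 5000 Ω, ∠Z = −∠Y = -44.1°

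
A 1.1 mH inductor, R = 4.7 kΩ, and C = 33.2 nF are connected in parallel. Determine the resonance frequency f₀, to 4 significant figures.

26.34 kHz

ω₀ = 1/√(LC) = 1/√(0.0011 × 3.32e-08) = 165500 rad/s
f₀ = ω₀/(2π) = 26.34 kHz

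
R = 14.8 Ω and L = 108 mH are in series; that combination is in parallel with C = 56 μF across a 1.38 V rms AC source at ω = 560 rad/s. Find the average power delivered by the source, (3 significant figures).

7.27 mW

X_L = ωL = 60.5 Ω
X_C = 1/(ωC) = 31.9 Ω
Branch 1 (R+jX_L): Z₁ = 14.8 + j60.5 Ω, |Z₁| = 62.3 Ω
Branch 2 (−jX_C): Z₂ = −j31.9 Ω
Parallel: Z = Z₁Z₂/(Z₁+Z₂), |Z| = 61.7 Ω, ∠Z = -76.4°
I = V/|Z| = 22.4 mA
P = VI cos φ = 1.38 × 0.0224 × cos(-76.4°) = 7.27 mW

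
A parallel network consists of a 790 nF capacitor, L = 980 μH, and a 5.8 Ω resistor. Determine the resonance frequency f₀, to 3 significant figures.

5.72 kHz

ω₀ = 1/√(LC) = 1/√(0.00098 × 7.9e-07) = 35940 rad/s
f₀ = ω₀/(2π) = 5.72 kHz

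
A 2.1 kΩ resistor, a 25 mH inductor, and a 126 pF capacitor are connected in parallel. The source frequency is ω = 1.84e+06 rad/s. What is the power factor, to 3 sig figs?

X_L = ωL = 46000 Ω
X_C = 1/(ωC) = 4310 Ω
Parallel: admittances add. Y = 1/R + 1/(jωL) + jωC
Y = (0.000476 + j0.000210) S
|Y| = 0.000520 S → |Z| = 1/|Y| = 1920 Ω, ∠Z = −∠Y = -23.8°
cos φ = cos(-23.8°) = 0.915

0.915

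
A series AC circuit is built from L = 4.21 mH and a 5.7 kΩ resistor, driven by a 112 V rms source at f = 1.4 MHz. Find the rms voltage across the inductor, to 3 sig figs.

111 V

ω = 2πf = 8.796e+06 rad/s
X_L = ωL = 37000 Ω
Z = 5700 + j37000 Ω
|Z| = √(5700² + 37000²) = 37500 Ω
I = V/|Z| = 2.99 mA
V_L = I·|Z_L| = 0.00299 × 37000 = 111 V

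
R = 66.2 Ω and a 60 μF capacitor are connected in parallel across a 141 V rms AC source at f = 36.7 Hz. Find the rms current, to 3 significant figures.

2.89 A

ω = 2πf = 230.6 rad/s
X_C = 1/(ωC) = 72.3 Ω
Parallel: admittances add. Y = 1/R + jωC
Y = (0.0151 + j0.0138) S
|Y| = 0.0205 S → |Z| = 1/|Y| = 48.8 Ω, ∠Z = −∠Y = -42.5°
I = V/|Z| = 141/48.8 = 2.89 A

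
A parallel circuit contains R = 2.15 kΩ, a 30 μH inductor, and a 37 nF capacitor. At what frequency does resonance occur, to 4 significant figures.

151.1 kHz

ω₀ = 1/√(LC) = 1/√(3e-05 × 3.7e-08) = 949200 rad/s
f₀ = ω₀/(2π) = 151.1 kHz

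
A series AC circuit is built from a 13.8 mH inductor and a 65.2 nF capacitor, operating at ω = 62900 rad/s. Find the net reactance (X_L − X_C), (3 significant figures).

624 Ω

X_L = ωL = 868 Ω
X_C = 1/(ωC) = 244 Ω
X = 868 − 244 = 624 Ω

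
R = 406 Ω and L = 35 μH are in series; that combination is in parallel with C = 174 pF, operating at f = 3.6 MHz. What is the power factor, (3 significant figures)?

0.172

ω = 2πf = 2.262e+07 rad/s
X_L = ωL = 792 Ω
X_C = 1/(ωC) = 254 Ω
Branch 1 (R+jX_L): Z₁ = 406 + j792 Ω, |Z₁| = 890 Ω
Branch 2 (−jX_C): Z₂ = −j254 Ω
Parallel: Z = Z₁Z₂/(Z₁+Z₂), |Z| = 336 Ω, ∠Z = -80.1°
cos φ = cos(-80.1°) = 0.172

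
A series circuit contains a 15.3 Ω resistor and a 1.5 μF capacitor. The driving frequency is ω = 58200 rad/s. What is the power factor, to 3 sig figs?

0.801

X_C = 1/(ωC) = 11.5 Ω
Z = 15.3 − j11.5 Ω
|Z| = √(15.3² + 11.5²) = 19.1 Ω
∠Z = arctan(-11.5/15.3) = -36.8°
cos φ = cos(-36.8°) = 0.801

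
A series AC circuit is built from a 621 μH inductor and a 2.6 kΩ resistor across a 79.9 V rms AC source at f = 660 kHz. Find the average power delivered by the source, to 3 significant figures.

1.24 W

ω = 2πf = 4.147e+06 rad/s
X_L = ωL = 2580 Ω
Z = 2600 + j2580 Ω
|Z| = √(2600² + 2580²) = 3660 Ω
∠Z = arctan(2580/2600) = 44.7°
I = V/|Z| = 21.8 mA
P = VI cos φ = 79.9 × 0.0218 × cos(44.7°) = 1.24 W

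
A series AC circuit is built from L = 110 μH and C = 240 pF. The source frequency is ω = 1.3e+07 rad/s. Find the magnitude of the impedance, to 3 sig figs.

1110 Ω

X_L = ωL = 1430 Ω
X_C = 1/(ωC) = 321 Ω
Net reactance X = X_L − X_C = 1110 Ω
Z = j1110 Ω
|Z| = √(0² + 1110²) = 1110 Ω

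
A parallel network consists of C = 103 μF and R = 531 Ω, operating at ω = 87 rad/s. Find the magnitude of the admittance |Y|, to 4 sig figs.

9.157 mS

X_C = 1/(ωC) = 111.6 Ω
Parallel: admittances add. Y = 1/R + jωC
Y = (0.001883 + j0.008961) S
|Y| = 0.009157 S → |Z| = 1/|Y| = 109.2 Ω, ∠Z = −∠Y = -78.13°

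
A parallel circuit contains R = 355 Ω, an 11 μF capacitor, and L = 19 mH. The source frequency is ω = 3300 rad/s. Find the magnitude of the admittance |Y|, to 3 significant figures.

20.5 mS

X_L = ωL = 62.7 Ω
X_C = 1/(ωC) = 27.5 Ω
Parallel: admittances add. Y = 1/R + 1/(jωL) + jωC
Y = (0.00282 + j0.0204) S
|Y| = 0.0205 S → |Z| = 1/|Y| = 48.7 Ω, ∠Z = −∠Y = -82.1°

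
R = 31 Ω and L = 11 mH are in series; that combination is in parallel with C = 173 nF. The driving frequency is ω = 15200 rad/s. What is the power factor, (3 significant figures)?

X_L = ωL = 167 Ω
X_C = 1/(ωC) = 380 Ω
Branch 1 (R+jX_L): Z₁ = 31.0 + j167 Ω, |Z₁| = 170 Ω
Branch 2 (−jX_C): Z₂ = −j380 Ω
Parallel: Z = Z₁Z₂/(Z₁+Z₂), |Z| = 300 Ω, ∠Z = 71.2°
cos φ = cos(71.2°) = 0.322

0.322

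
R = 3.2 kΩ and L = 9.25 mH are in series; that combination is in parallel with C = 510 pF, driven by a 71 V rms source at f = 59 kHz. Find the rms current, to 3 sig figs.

10.6 mA

ω = 2πf = 370700 rad/s
X_L = ωL = 3430 Ω
X_C = 1/(ωC) = 5290 Ω
Branch 1 (R+jX_L): Z₁ = 3200 + j3430 Ω, |Z₁| = 4690 Ω
Branch 2 (−jX_C): Z₂ = −j5290 Ω
Parallel: Z = Z₁Z₂/(Z₁+Z₂), |Z| = 6700 Ω, ∠Z = -12.9°
I = V/|Z| = 71/6700 = 10.6 mA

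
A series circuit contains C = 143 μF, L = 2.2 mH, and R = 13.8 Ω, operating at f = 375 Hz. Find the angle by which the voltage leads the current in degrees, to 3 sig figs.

9.12°

ω = 2πf = 2356 rad/s
X_L = ωL = 5.18 Ω
X_C = 1/(ωC) = 2.97 Ω
Net reactance X = X_L − X_C = 2.22 Ω
Z = 13.8 + j2.22 Ω
|Z| = √(13.8² + 2.22²) = 14.0 Ω
∠Z = arctan(2.22/13.8) = 9.12°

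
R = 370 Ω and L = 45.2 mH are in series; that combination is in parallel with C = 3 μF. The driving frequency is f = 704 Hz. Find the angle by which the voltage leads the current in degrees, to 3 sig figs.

-80.2°

ω = 2πf = 4423 rad/s
X_L = ωL = 200 Ω
X_C = 1/(ωC) = 75.4 Ω
Branch 1 (R+jX_L): Z₁ = 370 + j200 Ω, |Z₁| = 421 Ω
Branch 2 (−jX_C): Z₂ = −j75.4 Ω
Parallel: Z = Z₁Z₂/(Z₁+Z₂), |Z| = 81.2 Ω, ∠Z = -80.2°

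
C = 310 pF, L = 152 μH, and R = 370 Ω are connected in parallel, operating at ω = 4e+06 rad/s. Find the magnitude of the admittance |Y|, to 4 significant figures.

2.733 mS

X_L = ωL = 608.0 Ω
X_C = 1/(ωC) = 806.5 Ω
Parallel: admittances add. Y = 1/R + 1/(jωL) + jωC
Y = (0.002703 − j0.0004047) S
|Y| = 0.002733 S → |Z| = 1/|Y| = 365.9 Ω, ∠Z = −∠Y = 8.517°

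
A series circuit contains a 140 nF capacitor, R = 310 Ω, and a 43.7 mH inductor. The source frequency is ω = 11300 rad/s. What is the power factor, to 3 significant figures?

X_L = ωL = 494 Ω
X_C = 1/(ωC) = 632 Ω
Net reactance X = X_L − X_C = -138 Ω
Z = 310 − j138 Ω
|Z| = √(310² + 138²) = 339 Ω
∠Z = arctan(-138/310) = -24.0°
cos φ = cos(-24.0°) = 0.913

0.913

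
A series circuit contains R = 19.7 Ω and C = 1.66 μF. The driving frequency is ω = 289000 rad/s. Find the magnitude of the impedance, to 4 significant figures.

19.81 Ω

X_C = 1/(ωC) = 2.084 Ω
Z = 19.70 − j2.084 Ω
|Z| = √(19.70² + 2.084²) = 19.81 Ω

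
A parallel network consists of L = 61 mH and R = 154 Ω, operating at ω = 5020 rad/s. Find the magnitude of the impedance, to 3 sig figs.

138 Ω

X_L = ωL = 306 Ω
Parallel: admittances add. Y = 1/R + 1/(jωL)
Y = (0.00649 − j0.00327) S
|Y| = 0.00727 S → |Z| = 1/|Y| = 138 Ω, ∠Z = −∠Y = 26.7°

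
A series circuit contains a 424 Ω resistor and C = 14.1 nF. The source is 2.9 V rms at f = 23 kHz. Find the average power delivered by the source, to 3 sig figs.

ω = 2πf = 144500 rad/s
X_C = 1/(ωC) = 491 Ω
Z = 424 − j491 Ω
|Z| = √(424² + 491²) = 649 Ω
∠Z = arctan(-491/424) = -49.2°
I = V/|Z| = 4.47 mA
P = VI cos φ = 2.9 × 0.00447 × cos(-49.2°) = 8.48 mW

8.48 mW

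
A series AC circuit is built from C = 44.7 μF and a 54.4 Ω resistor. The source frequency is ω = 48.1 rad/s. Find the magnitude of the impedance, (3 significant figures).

X_C = 1/(ωC) = 465 Ω
Z = 54.4 − j465 Ω
|Z| = √(54.4² + 465²) = 468 Ω

468 Ω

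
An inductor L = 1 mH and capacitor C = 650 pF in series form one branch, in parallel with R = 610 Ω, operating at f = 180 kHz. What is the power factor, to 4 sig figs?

0.3519

ω = 2πf = 1.131e+06 rad/s
X_L = ωL = 1131 Ω
X_C = 1/(ωC) = 1360 Ω
Branch 1: Z₁ = R = 610.0 Ω
Branch 2 (series LC): Z₂ = j(X_L − X_C) = −j229.3 Ω
Parallel: Z = Z₁Z₂/(Z₁+Z₂), |Z| = 214.7 Ω, ∠Z = -69.40°
cos φ = cos(-69.40°) = 0.3519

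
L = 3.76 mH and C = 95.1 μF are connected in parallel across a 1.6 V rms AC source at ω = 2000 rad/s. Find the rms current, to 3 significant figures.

91.6 mA

X_L = ωL = 7.52 Ω
X_C = 1/(ωC) = 5.26 Ω
Parallel: admittances add. Y = 1/(jωL) + jωC
Y = (0 + j0.0572) S
|Y| = 0.0572 S → |Z| = 1/|Y| = 17.5 Ω, ∠Z = −∠Y = -90.0°
I = V/|Z| = 1.6/17.5 = 91.6 mA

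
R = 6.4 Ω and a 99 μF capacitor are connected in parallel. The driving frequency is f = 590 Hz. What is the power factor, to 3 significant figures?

ω = 2πf = 3707 rad/s
X_C = 1/(ωC) = 2.72 Ω
Parallel: admittances add. Y = 1/R + jωC
Y = (0.156 + j0.367) S
|Y| = 0.399 S → |Z| = 1/|Y| = 2.51 Ω, ∠Z = −∠Y = -66.9°
cos φ = cos(-66.9°) = 0.392

0.392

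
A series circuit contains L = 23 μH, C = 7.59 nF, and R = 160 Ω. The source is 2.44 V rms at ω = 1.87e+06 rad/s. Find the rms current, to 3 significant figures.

15.0 mA

X_L = ωL = 43.0 Ω
X_C = 1/(ωC) = 70.5 Ω
Net reactance X = X_L − X_C = -27.4 Ω
Z = 160 − j27.4 Ω
|Z| = √(160² + 27.4²) = 162 Ω
I = V/|Z| = 2.44/162 = 15.0 mA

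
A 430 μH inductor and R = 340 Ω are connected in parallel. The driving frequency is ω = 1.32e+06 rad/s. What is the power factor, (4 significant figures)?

X_L = ωL = 567.6 Ω
Parallel: admittances add. Y = 1/R + 1/(jωL)
Y = (0.002941 − j0.001762) S
|Y| = 0.003428 S → |Z| = 1/|Y| = 291.7 Ω, ∠Z = −∠Y = 30.92°
cos φ = cos(30.92°) = 0.8579

0.8579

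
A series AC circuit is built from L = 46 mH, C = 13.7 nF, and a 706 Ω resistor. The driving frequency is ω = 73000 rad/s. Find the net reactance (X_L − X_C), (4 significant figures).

2358 Ω

X_L = ωL = 3358 Ω
X_C = 1/(ωC) = 999.9 Ω
X = 3358 − 999.9 = 2358 Ω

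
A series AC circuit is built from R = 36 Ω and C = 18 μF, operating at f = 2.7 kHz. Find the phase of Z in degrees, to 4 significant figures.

ω = 2πf = 16960 rad/s
X_C = 1/(ωC) = 3.275 Ω
Z = 36.00 − j3.275 Ω
|Z| = √(36.00² + 3.275²) = 36.15 Ω
∠Z = arctan(-3.275/36.00) = -5.198°

-5.198°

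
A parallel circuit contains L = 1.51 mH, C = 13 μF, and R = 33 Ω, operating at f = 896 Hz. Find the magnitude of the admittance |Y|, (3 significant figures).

53.8 mS

ω = 2πf = 5630 rad/s
X_L = ωL = 8.50 Ω
X_C = 1/(ωC) = 13.7 Ω
Parallel: admittances add. Y = 1/R + 1/(jωL) + jωC
Y = (0.0303 − j0.0444) S
|Y| = 0.0538 S → |Z| = 1/|Y| = 18.6 Ω, ∠Z = −∠Y = 55.7°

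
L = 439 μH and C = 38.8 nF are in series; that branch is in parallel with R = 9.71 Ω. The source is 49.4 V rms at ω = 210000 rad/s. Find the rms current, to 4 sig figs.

X_L = ωL = 92.19 Ω
X_C = 1/(ωC) = 122.7 Ω
Branch 1: Z₁ = R = 9.710 Ω
Branch 2 (series LC): Z₂ = j(X_L − X_C) = −j30.54 Ω
Parallel: Z = Z₁Z₂/(Z₁+Z₂), |Z| = 9.254 Ω, ∠Z = -17.64°
I = V/|Z| = 49.4/9.254 = 5.339 A

5.339 A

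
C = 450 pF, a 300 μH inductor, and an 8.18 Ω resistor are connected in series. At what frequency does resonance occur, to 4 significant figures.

ω₀ = 1/√(LC) = 1/√(0.0003 × 4.5e-10) = 2.722e+06 rad/s
f₀ = ω₀/(2π) = 433.2 kHz

433.2 kHz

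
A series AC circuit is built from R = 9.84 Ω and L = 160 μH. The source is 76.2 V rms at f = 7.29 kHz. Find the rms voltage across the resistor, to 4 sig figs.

61.11 V

ω = 2πf = 45800 rad/s
X_L = ωL = 7.329 Ω
Z = 9.840 + j7.329 Ω
|Z| = √(9.840² + 7.329²) = 12.27 Ω
I = V/|Z| = 6.211 A
V_R = I·|Z_R| = 6.211 × 9.840 = 61.11 V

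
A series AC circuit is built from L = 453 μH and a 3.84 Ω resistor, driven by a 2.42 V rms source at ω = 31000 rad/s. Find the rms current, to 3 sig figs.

X_L = ωL = 14.0 Ω
Z = 3.84 + j14.0 Ω
|Z| = √(3.84² + 14.0²) = 14.6 Ω
I = V/|Z| = 2.42/14.6 = 166 mA

166 mA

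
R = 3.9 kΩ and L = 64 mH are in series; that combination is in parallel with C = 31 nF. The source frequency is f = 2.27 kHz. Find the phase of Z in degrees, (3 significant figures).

ω = 2πf = 14260 rad/s
X_L = ωL = 913 Ω
X_C = 1/(ωC) = 2260 Ω
Branch 1 (R+jX_L): Z₁ = 3900 + j913 Ω, |Z₁| = 4010 Ω
Branch 2 (−jX_C): Z₂ = −j2260 Ω
Parallel: Z = Z₁Z₂/(Z₁+Z₂), |Z| = 2200 Ω, ∠Z = -57.7°

-57.7°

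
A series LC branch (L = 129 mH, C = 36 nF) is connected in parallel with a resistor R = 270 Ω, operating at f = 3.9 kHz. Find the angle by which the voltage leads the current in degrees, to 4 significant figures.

7.585°

ω = 2πf = 24500 rad/s
X_L = ωL = 3161 Ω
X_C = 1/(ωC) = 1134 Ω
Branch 1: Z₁ = R = 270.0 Ω
Branch 2 (series LC): Z₂ = j(X_L − X_C) = j2027 Ω
Parallel: Z = Z₁Z₂/(Z₁+Z₂), |Z| = 267.6 Ω, ∠Z = 7.585°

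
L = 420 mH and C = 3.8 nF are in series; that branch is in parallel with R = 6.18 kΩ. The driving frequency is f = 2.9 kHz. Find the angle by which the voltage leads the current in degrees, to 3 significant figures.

ω = 2πf = 18220 rad/s
X_L = ωL = 7650 Ω
X_C = 1/(ωC) = 14400 Ω
Branch 1: Z₁ = R = 6180 Ω
Branch 2 (series LC): Z₂ = j(X_L − X_C) = −j6790 Ω
Parallel: Z = Z₁Z₂/(Z₁+Z₂), |Z| = 4570 Ω, ∠Z = -42.3°

-42.3°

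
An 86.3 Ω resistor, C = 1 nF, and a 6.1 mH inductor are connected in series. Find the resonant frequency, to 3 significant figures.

64.4 kHz

ω₀ = 1/√(LC) = 1/√(0.0061 × 1e-09) = 404900 rad/s
f₀ = ω₀/(2π) = 64.4 kHz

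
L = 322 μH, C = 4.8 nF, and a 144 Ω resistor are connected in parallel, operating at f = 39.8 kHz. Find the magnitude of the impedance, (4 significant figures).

75.79 Ω

ω = 2πf = 250100 rad/s
X_L = ωL = 80.52 Ω
X_C = 1/(ωC) = 833.1 Ω
Parallel: admittances add. Y = 1/R + 1/(jωL) + jωC
Y = (0.006944 − j0.01122) S
|Y| = 0.01319 S → |Z| = 1/|Y| = 75.79 Ω, ∠Z = −∠Y = 58.24°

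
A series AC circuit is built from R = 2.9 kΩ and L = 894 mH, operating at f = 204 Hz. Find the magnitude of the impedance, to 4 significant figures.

ω = 2πf = 1282 rad/s
X_L = ωL = 1146 Ω
Z = 2900 + j1146 Ω
|Z| = √(2900² + 1146²) = 3118 Ω

3118 Ω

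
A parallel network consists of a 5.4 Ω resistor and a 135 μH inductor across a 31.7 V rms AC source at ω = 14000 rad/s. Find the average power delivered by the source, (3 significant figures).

186 W

X_L = ωL = 1.89 Ω
Parallel: admittances add. Y = 1/R + 1/(jωL)
Y = (0.185 − j0.529) S
|Y| = 0.561 S → |Z| = 1/|Y| = 1.78 Ω, ∠Z = −∠Y = 70.7°
I = V/|Z| = 17.8 A
P = VI cos φ = 31.7 × 17.8 × cos(70.7°) = 186 W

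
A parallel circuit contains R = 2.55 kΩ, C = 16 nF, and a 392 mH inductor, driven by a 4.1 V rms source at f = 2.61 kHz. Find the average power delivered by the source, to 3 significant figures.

ω = 2πf = 16400 rad/s
X_L = ωL = 6430 Ω
X_C = 1/(ωC) = 3810 Ω
Parallel: admittances add. Y = 1/R + 1/(jωL) + jωC
Y = (0.000392 + j0.000107) S
|Y| = 0.000406 S → |Z| = 1/|Y| = 2460 Ω, ∠Z = −∠Y = -15.2°
I = V/|Z| = 1.67 mA
P = VI cos φ = 4.1 × 0.00167 × cos(-15.2°) = 6.59 mW

6.59 mW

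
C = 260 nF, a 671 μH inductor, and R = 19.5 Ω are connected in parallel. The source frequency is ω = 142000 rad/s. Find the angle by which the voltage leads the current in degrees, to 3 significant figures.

-27.3°

X_L = ωL = 95.3 Ω
X_C = 1/(ωC) = 27.1 Ω
Parallel: admittances add. Y = 1/R + 1/(jωL) + jωC
Y = (0.0513 + j0.0264) S
|Y| = 0.0577 S → |Z| = 1/|Y| = 17.3 Ω, ∠Z = −∠Y = -27.3°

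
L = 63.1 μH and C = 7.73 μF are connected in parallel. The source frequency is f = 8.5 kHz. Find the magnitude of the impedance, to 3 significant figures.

8.61 Ω

ω = 2πf = 53410 rad/s
X_L = ωL = 3.37 Ω
X_C = 1/(ωC) = 2.42 Ω
Parallel: admittances add. Y = 1/(jωL) + jωC
Y = (0 + j0.116) S
|Y| = 0.116 S → |Z| = 1/|Y| = 8.61 Ω, ∠Z = −∠Y = -90.0°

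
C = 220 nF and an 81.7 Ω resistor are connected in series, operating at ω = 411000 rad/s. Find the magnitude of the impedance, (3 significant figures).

82.4 Ω

X_C = 1/(ωC) = 11.1 Ω
Z = 81.7 − j11.1 Ω
|Z| = √(81.7² + 11.1²) = 82.4 Ω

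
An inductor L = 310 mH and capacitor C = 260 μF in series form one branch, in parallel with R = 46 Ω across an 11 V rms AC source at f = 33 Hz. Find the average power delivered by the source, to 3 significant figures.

2.63 W

ω = 2πf = 207.3 rad/s
X_L = ωL = 64.3 Ω
X_C = 1/(ωC) = 18.5 Ω
Branch 1: Z₁ = R = 46.0 Ω
Branch 2 (series LC): Z₂ = j(X_L − X_C) = j45.7 Ω
Parallel: Z = Z₁Z₂/(Z₁+Z₂), |Z| = 32.4 Ω, ∠Z = 45.2°
I = V/|Z| = 339 mA
P = VI cos φ = 11 × 0.339 × cos(45.2°) = 2.63 W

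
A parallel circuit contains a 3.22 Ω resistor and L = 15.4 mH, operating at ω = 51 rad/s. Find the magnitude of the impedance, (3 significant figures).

X_L = ωL = 0.785 Ω
Parallel: admittances add. Y = 1/R + 1/(jωL)
Y = (0.311 − j1.27) S
|Y| = 1.31 S → |Z| = 1/|Y| = 0.763 Ω, ∠Z = −∠Y = 76.3°

0.763 Ω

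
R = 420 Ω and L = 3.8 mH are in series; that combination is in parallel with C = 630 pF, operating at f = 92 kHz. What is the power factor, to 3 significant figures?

0.746

ω = 2πf = 578100 rad/s
X_L = ωL = 2200 Ω
X_C = 1/(ωC) = 2750 Ω
Branch 1 (R+jX_L): Z₁ = 420 + j2200 Ω, |Z₁| = 2240 Ω
Branch 2 (−jX_C): Z₂ = −j2750 Ω
Parallel: Z = Z₁Z₂/(Z₁+Z₂), |Z| = 8880 Ω, ∠Z = 41.8°
cos φ = cos(41.8°) = 0.746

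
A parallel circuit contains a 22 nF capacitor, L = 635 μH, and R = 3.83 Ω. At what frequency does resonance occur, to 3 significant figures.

42.6 kHz

ω₀ = 1/√(LC) = 1/√(0.000635 × 2.2e-08) = 267500 rad/s
f₀ = ω₀/(2π) = 42.6 kHz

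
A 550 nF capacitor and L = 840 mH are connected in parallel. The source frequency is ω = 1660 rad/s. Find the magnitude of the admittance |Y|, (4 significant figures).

X_L = ωL = 1394 Ω
X_C = 1/(ωC) = 1095 Ω
Parallel: admittances add. Y = 1/(jωL) + jωC
Y = (0 + j0.0001958) S
|Y| = 0.0001958 S → |Z| = 1/|Y| = 5106 Ω, ∠Z = −∠Y = -90.00°

195.8 μS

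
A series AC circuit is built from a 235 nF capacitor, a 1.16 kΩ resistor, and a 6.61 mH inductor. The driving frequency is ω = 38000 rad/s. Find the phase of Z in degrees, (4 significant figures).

6.843°

X_L = ωL = 251.2 Ω
X_C = 1/(ωC) = 112.0 Ω
Net reactance X = X_L − X_C = 139.2 Ω
Z = 1160 + j139.2 Ω
|Z| = √(1160² + 139.2²) = 1168 Ω
∠Z = arctan(139.2/1160) = 6.843°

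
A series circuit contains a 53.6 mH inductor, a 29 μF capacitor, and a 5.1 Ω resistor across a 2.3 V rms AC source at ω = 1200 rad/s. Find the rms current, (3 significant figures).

64.0 mA

X_L = ωL = 64.3 Ω
X_C = 1/(ωC) = 28.7 Ω
Net reactance X = X_L − X_C = 35.6 Ω
Z = 5.10 + j35.6 Ω
|Z| = √(5.10² + 35.6²) = 35.9 Ω
I = V/|Z| = 2.3/35.9 = 64.0 mA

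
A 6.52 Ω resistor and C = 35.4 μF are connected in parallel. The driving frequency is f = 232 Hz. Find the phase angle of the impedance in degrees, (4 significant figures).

ω = 2πf = 1458 rad/s
X_C = 1/(ωC) = 19.38 Ω
Parallel: admittances add. Y = 1/R + jωC
Y = (0.1534 + j0.05160) S
|Y| = 0.1618 S → |Z| = 1/|Y| = 6.180 Ω, ∠Z = −∠Y = -18.60°

-18.60°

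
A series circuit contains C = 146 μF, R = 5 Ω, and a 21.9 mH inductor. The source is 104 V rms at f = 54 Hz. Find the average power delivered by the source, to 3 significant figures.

288 W

ω = 2πf = 339.3 rad/s
X_L = ωL = 7.43 Ω
X_C = 1/(ωC) = 20.2 Ω
Net reactance X = X_L − X_C = -12.8 Ω
Z = 5.00 − j12.8 Ω
|Z| = √(5.00² + 12.8²) = 13.7 Ω
∠Z = arctan(-12.8/5.00) = -68.6°
I = V/|Z| = 7.59 A
P = VI cos φ = 104 × 7.59 × cos(-68.6°) = 288 W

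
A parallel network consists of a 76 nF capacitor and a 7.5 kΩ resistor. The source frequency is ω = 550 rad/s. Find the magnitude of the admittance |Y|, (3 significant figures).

140 μS

X_C = 1/(ωC) = 23900 Ω
Parallel: admittances add. Y = 1/R + jωC
Y = (0.000133 + j4.18e-05) S
|Y| = 0.000140 S → |Z| = 1/|Y| = 7160 Ω, ∠Z = −∠Y = -17.4°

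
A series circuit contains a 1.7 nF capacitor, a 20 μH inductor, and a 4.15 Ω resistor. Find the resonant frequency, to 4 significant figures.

ω₀ = 1/√(LC) = 1/√(2e-05 × 1.7e-09) = 5.423e+06 rad/s
f₀ = ω₀/(2π) = 863.1 kHz

863.1 kHz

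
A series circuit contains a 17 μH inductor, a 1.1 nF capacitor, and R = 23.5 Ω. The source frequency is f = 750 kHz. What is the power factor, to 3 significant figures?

ω = 2πf = 4.712e+06 rad/s
X_L = ωL = 80.1 Ω
X_C = 1/(ωC) = 193 Ω
Net reactance X = X_L − X_C = -113 Ω
Z = 23.5 − j113 Ω
|Z| = √(23.5² + 113²) = 115 Ω
∠Z = arctan(-113/23.5) = -78.2°
cos φ = cos(-78.2°) = 0.204

0.204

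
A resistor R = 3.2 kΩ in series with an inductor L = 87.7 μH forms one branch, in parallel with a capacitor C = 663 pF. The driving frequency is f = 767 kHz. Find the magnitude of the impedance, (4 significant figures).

315.5 Ω

ω = 2πf = 4.819e+06 rad/s
X_L = ωL = 422.6 Ω
X_C = 1/(ωC) = 313.0 Ω
Branch 1 (R+jX_L): Z₁ = 3200 + j422.6 Ω, |Z₁| = 3228 Ω
Branch 2 (−jX_C): Z₂ = −j313.0 Ω
Parallel: Z = Z₁Z₂/(Z₁+Z₂), |Z| = 315.5 Ω, ∠Z = -84.44°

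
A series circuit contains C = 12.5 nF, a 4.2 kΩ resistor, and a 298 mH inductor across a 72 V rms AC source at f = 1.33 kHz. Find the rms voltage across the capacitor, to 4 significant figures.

ω = 2πf = 8357 rad/s
X_L = ωL = 2490 Ω
X_C = 1/(ωC) = 9573 Ω
Net reactance X = X_L − X_C = -7083 Ω
Z = 4200 − j7083 Ω
|Z| = √(4200² + 7083²) = 8235 Ω
I = V/|Z| = 8.744 mA
V_C = I·|Z_C| = 0.008744 × 9573 = 83.70 V

83.70 V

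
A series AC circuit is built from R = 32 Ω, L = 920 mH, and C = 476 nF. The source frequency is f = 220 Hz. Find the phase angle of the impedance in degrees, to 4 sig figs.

ω = 2πf = 1382 rad/s
X_L = ωL = 1272 Ω
X_C = 1/(ωC) = 1520 Ω
Net reactance X = X_L − X_C = -248.1 Ω
Z = 32.00 − j248.1 Ω
|Z| = √(32.00² + 248.1²) = 250.2 Ω
∠Z = arctan(-248.1/32.00) = -82.65°

-82.65°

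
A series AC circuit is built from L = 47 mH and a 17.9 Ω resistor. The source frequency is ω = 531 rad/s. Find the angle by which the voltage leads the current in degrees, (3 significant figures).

54.4°

X_L = ωL = 25.0 Ω
Z = 17.9 + j25.0 Ω
|Z| = √(17.9² + 25.0²) = 30.7 Ω
∠Z = arctan(25.0/17.9) = 54.4°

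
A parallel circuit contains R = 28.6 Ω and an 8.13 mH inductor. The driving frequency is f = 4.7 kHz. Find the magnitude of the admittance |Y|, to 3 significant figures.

35.2 mS

ω = 2πf = 29530 rad/s
X_L = ωL = 240 Ω
Parallel: admittances add. Y = 1/R + 1/(jωL)
Y = (0.0350 − j0.00417) S
|Y| = 0.0352 S → |Z| = 1/|Y| = 28.4 Ω, ∠Z = −∠Y = 6.79°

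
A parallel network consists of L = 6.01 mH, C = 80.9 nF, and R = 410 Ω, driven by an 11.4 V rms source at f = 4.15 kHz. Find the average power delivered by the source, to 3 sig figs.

ω = 2πf = 26080 rad/s
X_L = ωL = 157 Ω
X_C = 1/(ωC) = 474 Ω
Parallel: admittances add. Y = 1/R + 1/(jωL) + jωC
Y = (0.00244 − j0.00427) S
|Y| = 0.00492 S → |Z| = 1/|Y| = 203 Ω, ∠Z = −∠Y = 60.3°
I = V/|Z| = 56.1 mA
P = VI cos φ = 11.4 × 0.0561 × cos(60.3°) = 317 mW

317 mW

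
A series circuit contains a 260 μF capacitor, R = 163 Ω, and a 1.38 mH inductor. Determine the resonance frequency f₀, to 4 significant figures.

265.7 Hz

ω₀ = 1/√(LC) = 1/√(0.00138 × 0.00026) = 1669 rad/s
f₀ = ω₀/(2π) = 265.7 Hz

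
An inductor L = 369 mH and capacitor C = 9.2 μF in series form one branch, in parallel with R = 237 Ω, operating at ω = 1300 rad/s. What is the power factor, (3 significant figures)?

X_L = ωL = 480 Ω
X_C = 1/(ωC) = 83.6 Ω
Branch 1: Z₁ = R = 237 Ω
Branch 2 (series LC): Z₂ = j(X_L − X_C) = j396 Ω
Parallel: Z = Z₁Z₂/(Z₁+Z₂), |Z| = 203 Ω, ∠Z = 30.9°
cos φ = cos(30.9°) = 0.858

0.858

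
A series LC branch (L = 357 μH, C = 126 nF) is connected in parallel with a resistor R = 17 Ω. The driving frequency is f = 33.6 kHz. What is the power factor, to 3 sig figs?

ω = 2πf = 211100 rad/s
X_L = ωL = 75.4 Ω
X_C = 1/(ωC) = 37.6 Ω
Branch 1: Z₁ = R = 17.0 Ω
Branch 2 (series LC): Z₂ = j(X_L − X_C) = j37.8 Ω
Parallel: Z = Z₁Z₂/(Z₁+Z₂), |Z| = 15.5 Ω, ∠Z = 24.2°
cos φ = cos(24.2°) = 0.912

0.912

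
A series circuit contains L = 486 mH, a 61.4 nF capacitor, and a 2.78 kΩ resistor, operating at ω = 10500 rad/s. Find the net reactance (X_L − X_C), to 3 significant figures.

X_L = ωL = 5100 Ω
X_C = 1/(ωC) = 1550 Ω
X = 5100 − 1550 = 3550 Ω

3550 Ω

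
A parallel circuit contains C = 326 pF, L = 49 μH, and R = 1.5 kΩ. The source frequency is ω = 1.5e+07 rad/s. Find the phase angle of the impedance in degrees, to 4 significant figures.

X_L = ωL = 735.0 Ω
X_C = 1/(ωC) = 204.5 Ω
Parallel: admittances add. Y = 1/R + 1/(jωL) + jωC
Y = (0.0006667 + j0.003529) S
|Y| = 0.003592 S → |Z| = 1/|Y| = 278.4 Ω, ∠Z = −∠Y = -79.30°

-79.30°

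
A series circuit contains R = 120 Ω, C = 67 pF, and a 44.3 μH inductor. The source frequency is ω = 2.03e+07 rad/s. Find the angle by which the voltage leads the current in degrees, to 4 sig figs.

53.82°

X_L = ωL = 899.3 Ω
X_C = 1/(ωC) = 735.2 Ω
Net reactance X = X_L − X_C = 164.0 Ω
Z = 120.0 + j164.0 Ω
|Z| = √(120.0² + 164.0²) = 203.3 Ω
∠Z = arctan(164.0/120.0) = 53.82°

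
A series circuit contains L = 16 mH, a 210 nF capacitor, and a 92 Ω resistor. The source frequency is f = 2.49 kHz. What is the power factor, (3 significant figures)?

0.862

ω = 2πf = 15650 rad/s
X_L = ωL = 250 Ω
X_C = 1/(ωC) = 304 Ω
Net reactance X = X_L − X_C = -54.0 Ω
Z = 92.0 − j54.0 Ω
|Z| = √(92.0² + 54.0²) = 107 Ω
∠Z = arctan(-54.0/92.0) = -30.4°
cos φ = cos(-30.4°) = 0.862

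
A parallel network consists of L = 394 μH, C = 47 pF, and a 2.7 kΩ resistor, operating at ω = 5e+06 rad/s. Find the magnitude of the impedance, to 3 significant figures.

X_L = ωL = 1970 Ω
X_C = 1/(ωC) = 4260 Ω
Parallel: admittances add. Y = 1/R + 1/(jωL) + jωC
Y = (0.000370 − j0.000273) S
|Y| = 0.000460 S → |Z| = 1/|Y| = 2170 Ω, ∠Z = −∠Y = 36.4°

2170 Ω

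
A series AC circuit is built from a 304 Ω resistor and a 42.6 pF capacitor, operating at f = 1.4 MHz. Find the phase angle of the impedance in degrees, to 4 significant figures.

ω = 2πf = 8.796e+06 rad/s
X_C = 1/(ωC) = 2669 Ω
Z = 304.0 − j2669 Ω
|Z| = √(304.0² + 2669²) = 2686 Ω
∠Z = arctan(-2669/304.0) = -83.50°

-83.50°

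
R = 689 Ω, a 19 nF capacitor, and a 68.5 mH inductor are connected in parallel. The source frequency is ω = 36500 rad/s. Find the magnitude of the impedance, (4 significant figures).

675.3 Ω

X_L = ωL = 2500 Ω
X_C = 1/(ωC) = 1442 Ω
Parallel: admittances add. Y = 1/R + 1/(jωL) + jωC
Y = (0.001451 + j0.0002935) S
|Y| = 0.001481 S → |Z| = 1/|Y| = 675.3 Ω, ∠Z = −∠Y = -11.43°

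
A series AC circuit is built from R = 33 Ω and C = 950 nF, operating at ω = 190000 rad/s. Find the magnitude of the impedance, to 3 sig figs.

X_C = 1/(ωC) = 5.54 Ω
Z = 33.0 − j5.54 Ω
|Z| = √(33.0² + 5.54²) = 33.5 Ω

33.5 Ω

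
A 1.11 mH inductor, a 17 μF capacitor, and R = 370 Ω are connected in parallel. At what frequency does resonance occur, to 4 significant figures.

1.159 kHz

ω₀ = 1/√(LC) = 1/√(0.00111 × 1.7e-05) = 7280 rad/s
f₀ = ω₀/(2π) = 1.159 kHz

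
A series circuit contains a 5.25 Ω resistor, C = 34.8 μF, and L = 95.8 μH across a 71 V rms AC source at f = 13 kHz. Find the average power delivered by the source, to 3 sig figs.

ω = 2πf = 81680 rad/s
X_L = ωL = 7.83 Ω
X_C = 1/(ωC) = 0.352 Ω
Net reactance X = X_L − X_C = 7.47 Ω
Z = 5.25 + j7.47 Ω
|Z| = √(5.25² + 7.47²) = 9.13 Ω
∠Z = arctan(7.47/5.25) = 54.9°
I = V/|Z| = 7.77 A
P = VI cos φ = 71 × 7.77 × cos(54.9°) = 317 W

317 W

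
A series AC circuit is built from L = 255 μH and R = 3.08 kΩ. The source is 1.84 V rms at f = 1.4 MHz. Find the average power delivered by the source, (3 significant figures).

ω = 2πf = 8.796e+06 rad/s
X_L = ωL = 2240 Ω
Z = 3080 + j2240 Ω
|Z| = √(3080² + 2240²) = 3810 Ω
∠Z = arctan(2240/3080) = 36.1°
I = V/|Z| = 483 μA
P = VI cos φ = 1.84 × 0.000483 × cos(36.1°) = 718 μW

718 μW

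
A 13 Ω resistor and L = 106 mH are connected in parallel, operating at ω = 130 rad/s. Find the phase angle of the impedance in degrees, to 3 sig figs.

43.3°

X_L = ωL = 13.8 Ω
Parallel: admittances add. Y = 1/R + 1/(jωL)
Y = (0.0769 − j0.0726) S
|Y| = 0.106 S → |Z| = 1/|Y| = 9.46 Ω, ∠Z = −∠Y = 43.3°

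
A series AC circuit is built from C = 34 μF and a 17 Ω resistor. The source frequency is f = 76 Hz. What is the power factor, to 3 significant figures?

ω = 2πf = 477.5 rad/s
X_C = 1/(ωC) = 61.6 Ω
Z = 17.0 − j61.6 Ω
|Z| = √(17.0² + 61.6²) = 63.9 Ω
∠Z = arctan(-61.6/17.0) = -74.6°
cos φ = cos(-74.6°) = 0.266

0.266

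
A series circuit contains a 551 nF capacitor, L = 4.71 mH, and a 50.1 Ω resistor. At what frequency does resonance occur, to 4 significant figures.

3.124 kHz

ω₀ = 1/√(LC) = 1/√(0.00471 × 5.51e-07) = 19630 rad/s
f₀ = ω₀/(2π) = 3.124 kHz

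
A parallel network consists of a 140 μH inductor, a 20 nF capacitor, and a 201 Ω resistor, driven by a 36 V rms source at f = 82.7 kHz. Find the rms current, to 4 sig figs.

216.0 mA

ω = 2πf = 519600 rad/s
X_L = ωL = 72.75 Ω
X_C = 1/(ωC) = 96.22 Ω
Parallel: admittances add. Y = 1/R + 1/(jωL) + jωC
Y = (0.004975 − j0.003354) S
|Y| = 0.006000 S → |Z| = 1/|Y| = 166.7 Ω, ∠Z = −∠Y = 33.99°
I = V/|Z| = 36/166.7 = 216.0 mA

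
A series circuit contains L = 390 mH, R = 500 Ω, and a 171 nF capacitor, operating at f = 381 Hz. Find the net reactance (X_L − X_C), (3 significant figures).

-1510 Ω

ω = 2πf = 2394 rad/s
X_L = ωL = 934 Ω
X_C = 1/(ωC) = 2440 Ω
X = 934 − 2440 = -1510 Ω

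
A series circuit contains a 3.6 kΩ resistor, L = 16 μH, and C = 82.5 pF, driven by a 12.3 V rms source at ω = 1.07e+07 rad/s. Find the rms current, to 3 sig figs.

X_L = ωL = 171 Ω
X_C = 1/(ωC) = 1130 Ω
Net reactance X = X_L − X_C = -962 Ω
Z = 3600 − j962 Ω
|Z| = √(3600² + 962²) = 3730 Ω
I = V/|Z| = 12.3/3730 = 3.30 mA

3.30 mA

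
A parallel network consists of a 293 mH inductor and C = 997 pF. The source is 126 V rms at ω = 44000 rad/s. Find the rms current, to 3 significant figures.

X_L = ωL = 12900 Ω
X_C = 1/(ωC) = 22800 Ω
Parallel: admittances add. Y = 1/(jωL) + jωC
Y = (0 − j3.37e-05) S
|Y| = 3.37e-05 S → |Z| = 1/|Y| = 29700 Ω, ∠Z = −∠Y = 90.0°
I = V/|Z| = 126/29700 = 4.25 mA

4.25 mA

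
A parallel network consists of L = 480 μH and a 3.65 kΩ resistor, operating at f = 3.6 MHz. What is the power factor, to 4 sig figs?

0.9479

ω = 2πf = 2.262e+07 rad/s
X_L = ωL = 10860 Ω
Parallel: admittances add. Y = 1/R + 1/(jωL)
Y = (0.0002740 − j9.21e-05) S
|Y| = 0.0002890 S → |Z| = 1/|Y| = 3460 Ω, ∠Z = −∠Y = 18.58°
cos φ = cos(18.58°) = 0.9479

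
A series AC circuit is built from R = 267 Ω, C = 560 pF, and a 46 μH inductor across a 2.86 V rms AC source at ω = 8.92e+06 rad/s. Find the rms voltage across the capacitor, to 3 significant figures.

X_L = ωL = 410 Ω
X_C = 1/(ωC) = 200 Ω
Net reactance X = X_L − X_C = 210 Ω
Z = 267 + j210 Ω
|Z| = √(267² + 210²) = 340 Ω
I = V/|Z| = 8.42 mA
V_C = I·|Z_C| = 0.00842 × 200 = 1.69 V

1.69 V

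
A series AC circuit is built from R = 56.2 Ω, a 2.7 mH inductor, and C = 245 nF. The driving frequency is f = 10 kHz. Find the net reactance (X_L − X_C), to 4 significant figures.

104.7 Ω

ω = 2πf = 62830 rad/s
X_L = ωL = 169.6 Ω
X_C = 1/(ωC) = 64.96 Ω
X = 169.6 − 64.96 = 104.7 Ω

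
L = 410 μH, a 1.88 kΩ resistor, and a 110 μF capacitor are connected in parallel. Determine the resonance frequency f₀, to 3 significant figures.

ω₀ = 1/√(LC) = 1/√(0.00041 × 0.00011) = 4709 rad/s
f₀ = ω₀/(2π) = 749 Hz

749 Hz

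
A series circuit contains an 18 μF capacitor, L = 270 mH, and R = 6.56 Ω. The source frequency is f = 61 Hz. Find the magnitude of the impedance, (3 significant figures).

ω = 2πf = 383.3 rad/s
X_L = ωL = 103 Ω
X_C = 1/(ωC) = 145 Ω
Net reactance X = X_L − X_C = -41.5 Ω
Z = 6.56 − j41.5 Ω
|Z| = √(6.56² + 41.5²) = 42.0 Ω

42.0 Ω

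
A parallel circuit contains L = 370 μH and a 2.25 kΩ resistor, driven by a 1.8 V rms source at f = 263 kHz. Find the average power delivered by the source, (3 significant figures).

ω = 2πf = 1.652e+06 rad/s
X_L = ωL = 611 Ω
Parallel: admittances add. Y = 1/R + 1/(jωL)
Y = (0.000444 − j0.00164) S
|Y| = 0.00169 S → |Z| = 1/|Y| = 590 Ω, ∠Z = −∠Y = 74.8°
I = V/|Z| = 3.05 mA
P = VI cos φ = 1.8 × 0.00305 × cos(74.8°) = 1.44 mW

1.44 mW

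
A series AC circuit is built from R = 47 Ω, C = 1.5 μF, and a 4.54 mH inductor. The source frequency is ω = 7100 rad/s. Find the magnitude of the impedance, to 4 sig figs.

X_L = ωL = 32.23 Ω
X_C = 1/(ωC) = 93.90 Ω
Net reactance X = X_L − X_C = -61.66 Ω
Z = 47.00 − j61.66 Ω
|Z| = √(47.00² + 61.66²) = 77.53 Ω

77.53 Ω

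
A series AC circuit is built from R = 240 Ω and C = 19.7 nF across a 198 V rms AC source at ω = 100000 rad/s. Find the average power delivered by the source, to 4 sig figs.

X_C = 1/(ωC) = 507.6 Ω
Z = 240.0 − j507.6 Ω
|Z| = √(240.0² + 507.6²) = 561.5 Ω
∠Z = arctan(-507.6/240.0) = -64.70°
I = V/|Z| = 352.6 mA
P = VI cos φ = 198 × 0.3526 × cos(-64.70°) = 29.84 W

29.84 W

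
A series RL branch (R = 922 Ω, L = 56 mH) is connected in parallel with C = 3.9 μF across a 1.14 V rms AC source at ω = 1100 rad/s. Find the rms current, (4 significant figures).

4.963 mA

X_L = ωL = 61.60 Ω
X_C = 1/(ωC) = 233.1 Ω
Branch 1 (R+jX_L): Z₁ = 922.0 + j61.60 Ω, |Z₁| = 924.1 Ω
Branch 2 (−jX_C): Z₂ = −j233.1 Ω
Parallel: Z = Z₁Z₂/(Z₁+Z₂), |Z| = 229.7 Ω, ∠Z = -75.64°
I = V/|Z| = 1.14/229.7 = 4.963 mA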